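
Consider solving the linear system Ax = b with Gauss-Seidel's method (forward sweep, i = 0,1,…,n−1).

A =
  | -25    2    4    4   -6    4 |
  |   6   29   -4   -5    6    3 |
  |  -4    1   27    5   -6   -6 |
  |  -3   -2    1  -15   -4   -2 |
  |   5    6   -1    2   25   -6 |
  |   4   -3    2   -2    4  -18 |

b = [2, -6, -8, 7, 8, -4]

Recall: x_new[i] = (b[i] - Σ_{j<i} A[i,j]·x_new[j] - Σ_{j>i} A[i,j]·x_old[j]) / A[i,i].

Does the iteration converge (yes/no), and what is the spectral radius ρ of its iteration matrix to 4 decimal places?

Split A = D + L + U, D = diag(-25, 29, 27, -15, 25, -18).
GS T = -(D+L)⁻¹U: row 0 first, T[0,4] = -(-6)/(-25) = -0.2400; later rows by forward substitution.
  T[0,:] = [+0.0000, +0.0800, +0.1600, +0.1600, -0.2400, +0.1600]
  T[1,:] = [+0.0000, -0.0166, +0.1048, +0.1393, -0.1572, -0.1366]
  T[2,:] = [+0.0000, +0.0125, +0.0198, -0.1666, +0.1925, +0.2510]
  T[3,:] = [+0.0000, -0.0130, -0.0447, -0.0617, -0.1849, -0.1304]
  T[4,:] = [+0.0000, -0.0105, -0.0528, -0.0672, +0.1082, +0.2612]
  T[5,:] = [+0.0000, +0.0210, +0.0135, -0.0143, +0.0389, +0.1587]
|roots of det(T-λI)|: 0.2602, 0.1388, 0.1128, 0.1128, 0.0633, 0.0000.
spectral radius ρ = 0.2602; 0.2602 < 1 ⇒ converges.

yes, ρ = 0.2602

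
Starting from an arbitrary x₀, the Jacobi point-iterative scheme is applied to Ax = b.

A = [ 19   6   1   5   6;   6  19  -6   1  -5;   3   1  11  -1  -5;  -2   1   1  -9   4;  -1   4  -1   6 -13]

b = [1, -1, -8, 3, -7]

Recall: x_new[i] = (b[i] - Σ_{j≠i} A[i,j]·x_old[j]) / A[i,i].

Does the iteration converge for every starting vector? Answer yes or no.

yes

Split A = D + L + U, D = diag(19, 19, 11, -9, -13).
Jacobi: T = -D⁻¹(L+U), T[4,1] = -(4)/(-13) = +0.3077; T[4,4] = 0.
  T[0,:] = [+0.0000 -0.3158 -0.0526 -0.2632 -0.3158]
  T[1,:] = [-0.3158 +0.0000 +0.3158 -0.0526 +0.2632]
  T[2,:] = [-0.2727 -0.0909 +0.0000 +0.0909 +0.4545]
  T[3,:] = [-0.2222 +0.1111 +0.1111 +0.0000 +0.4444]
  T[4,:] = [-0.0769 +0.3077 -0.0769 +0.4615 +0.0000]
|λ(T)| sorted: 0.8404, 0.3401, 0.2429, 0.2429, 0.1555.
ρ = 0.8404; 0.8404 < 1: convergent.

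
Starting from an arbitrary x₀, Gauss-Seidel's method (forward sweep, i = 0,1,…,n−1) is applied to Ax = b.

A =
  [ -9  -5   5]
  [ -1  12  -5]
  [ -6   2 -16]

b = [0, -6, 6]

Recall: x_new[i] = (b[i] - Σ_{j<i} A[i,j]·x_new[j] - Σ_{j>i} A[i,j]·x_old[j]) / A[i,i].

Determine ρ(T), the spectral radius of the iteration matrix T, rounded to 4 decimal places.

Diagonal D = diag(-9, 12, -16); L, U strict lower/upper.
GS T = -(D+L)⁻¹U: row 0 first, T[0,2] = -(5)/(-9) = +0.5556; later rows by forward substitution.
  T[0,:] = [+0.0000 -0.5556 +0.5556]
  T[1,:] = [+0.0000 -0.0463 +0.4630]
  T[2,:] = [+0.0000 +0.2025 -0.1505]
eigenvalue magnitudes: 0.4090, 0.2122, 0.0000.
ρ(T) = max|λ| = 0.4090; 0.4090 < 1 ⇒ converges.

0.4090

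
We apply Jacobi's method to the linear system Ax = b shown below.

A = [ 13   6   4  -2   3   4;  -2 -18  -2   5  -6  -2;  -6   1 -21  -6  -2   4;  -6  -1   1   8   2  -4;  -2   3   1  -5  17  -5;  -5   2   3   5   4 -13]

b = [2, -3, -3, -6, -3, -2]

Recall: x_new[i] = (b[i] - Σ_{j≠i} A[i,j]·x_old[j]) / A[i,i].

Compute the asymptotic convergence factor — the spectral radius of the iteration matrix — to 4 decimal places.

Write A = D+L+U with D = diag(13, -18, -21, 8, 17, -13).
Jacobi: T = -D⁻¹(L+U), T[3,2] = -(1)/(8) = -0.1250; T[3,3] = 0.
  T[0,:] = [+0.0000, -0.4615, -0.3077, +0.1538, -0.2308, -0.3077]
  T[1,:] = [-0.1111, +0.0000, -0.1111, +0.2778, -0.3333, -0.1111]
  T[2,:] = [-0.2857, +0.0476, +0.0000, -0.2857, -0.0952, +0.1905]
  T[3,:] = [+0.7500, +0.1250, -0.1250, +0.0000, -0.2500, +0.5000]
  T[4,:] = [+0.1176, -0.1765, -0.0588, +0.2941, +0.0000, +0.2941]
  T[5,:] = [-0.3846, +0.1538, +0.2308, +0.3846, +0.3077, +0.0000]
|roots of det(T-λI)|: 0.8605, 0.4940, 0.4940, 0.4306, 0.4220, 0.0453.
ρ(T) = max|λ| = 0.8605; 0.8605 < 1, so it converges for any x₀.

0.8605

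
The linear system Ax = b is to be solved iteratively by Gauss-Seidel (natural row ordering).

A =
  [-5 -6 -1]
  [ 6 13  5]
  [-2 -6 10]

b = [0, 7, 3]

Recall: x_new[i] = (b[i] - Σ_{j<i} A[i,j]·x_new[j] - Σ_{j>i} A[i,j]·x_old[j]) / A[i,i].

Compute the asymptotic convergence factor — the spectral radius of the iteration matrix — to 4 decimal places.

Let D = diag(-5, 13, 10); L, U the strict triangles.
T_GS = -(D+L)⁻¹U: row 0 first, T[0,1] = -(-6)/(-5) = -1.2000; later rows by forward substitution.
  T[0,:] = [+0.0000, -1.2000, -0.2000]
  T[1,:] = [+0.0000, +0.5538, -0.2923]
  T[2,:] = [+0.0000, +0.0923, -0.2154]
|roots of det(T-λI)|: 0.5170, 0.1785, 0.0000.
ρ(T) = max|λ| = 0.5170; 0.5170 < 1, so it converges for any x₀.

0.5170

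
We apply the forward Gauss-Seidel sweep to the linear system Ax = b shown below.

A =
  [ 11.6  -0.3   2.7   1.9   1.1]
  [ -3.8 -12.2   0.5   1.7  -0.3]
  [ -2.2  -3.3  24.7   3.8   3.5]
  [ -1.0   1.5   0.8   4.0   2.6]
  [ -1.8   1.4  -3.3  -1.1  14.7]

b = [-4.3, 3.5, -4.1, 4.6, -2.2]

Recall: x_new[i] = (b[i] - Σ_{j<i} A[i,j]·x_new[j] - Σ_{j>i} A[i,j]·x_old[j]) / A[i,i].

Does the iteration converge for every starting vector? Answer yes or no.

yes

Let D = diag(11.6, -12.2, 24.7, 4, 14.7); L, U the strict triangles.
T_GS = -(D+L)⁻¹U: row 0 first, T[0,1] = -(-0.3)/(11.6) = +0.0259; later rows by forward substitution.
  T[0,:] = [+0.0000  +0.0259  -0.2328  -0.1638  -0.0948]
  T[1,:] = [+0.0000  -0.0081  +0.1135  +0.1904  +0.0049]
  T[2,:] = [+0.0000  +0.0012  -0.0056  -0.1430  -0.1495]
  T[3,:] = [+0.0000  +0.0092  -0.0996  -0.0837  -0.6457]
  T[4,:] = [+0.0000  +0.0049  -0.0480  -0.0766  -0.0940]
|λ(T)| sorted: 0.3804, 0.0935, 0.0935, 0.0039, 0.0000.
ρ = 0.3804; 0.3804 < 1 ⇒ converges.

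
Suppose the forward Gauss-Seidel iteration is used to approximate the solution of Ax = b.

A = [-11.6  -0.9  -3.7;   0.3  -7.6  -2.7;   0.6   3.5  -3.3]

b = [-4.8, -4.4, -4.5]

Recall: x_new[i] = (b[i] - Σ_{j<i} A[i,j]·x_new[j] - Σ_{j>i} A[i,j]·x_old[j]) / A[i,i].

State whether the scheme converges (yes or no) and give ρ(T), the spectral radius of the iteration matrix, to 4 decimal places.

A = D + L + U where D = diag(-11.6, -7.6, -3.3).
T_GS = -(D+L)⁻¹U: row 0 first, T[0,2] = -(-3.7)/(-11.6) = -0.3190; later rows by forward substitution.
  T[0,:] = [+0.0000 -0.0776 -0.3190]
  T[1,:] = [+0.0000 -0.0031 -0.3679]
  T[2,:] = [+0.0000 -0.0174 -0.4481]
eigenvalue magnitudes: 0.4621, 0.0108, 0.0000.
ρ(T) = max|λ| = 0.4621; 0.4621 < 1, so it converges for any x₀.

yes, ρ = 0.4621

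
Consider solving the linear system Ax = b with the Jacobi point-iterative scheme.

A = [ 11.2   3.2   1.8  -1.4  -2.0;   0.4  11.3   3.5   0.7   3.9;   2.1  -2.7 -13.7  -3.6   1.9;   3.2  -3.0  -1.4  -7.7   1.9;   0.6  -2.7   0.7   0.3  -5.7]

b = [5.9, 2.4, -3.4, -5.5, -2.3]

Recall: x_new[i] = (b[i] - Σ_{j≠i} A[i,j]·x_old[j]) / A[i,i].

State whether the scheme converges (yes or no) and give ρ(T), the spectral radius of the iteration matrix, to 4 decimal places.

Diagonal D = diag(11.2, 11.3, -13.7, -7.7, -5.7); L, U strict lower/upper.
T_J = -D⁻¹(L+U): T[0,4] = -(-2)/(11.2) = +0.1786; T[0,0] = 0.
  T[0,:] = [+0.0000 -0.2857 -0.1607 +0.1250 +0.1786]
  T[1,:] = [-0.0354 +0.0000 -0.3097 -0.0619 -0.3451]
  T[2,:] = [+0.1533 -0.1971 +0.0000 -0.2628 +0.1387]
  T[3,:] = [+0.4156 -0.3896 -0.1818 +0.0000 +0.2468]
  T[4,:] = [+0.1053 -0.4737 +0.1228 +0.0526 +0.0000]
|eigenvalues of T|: 0.5967, 0.4102, 0.3522, 0.2943, 0.2943.
ρ = 0.5967; 0.5967 < 1 ⇒ converges.

yes, ρ = 0.5967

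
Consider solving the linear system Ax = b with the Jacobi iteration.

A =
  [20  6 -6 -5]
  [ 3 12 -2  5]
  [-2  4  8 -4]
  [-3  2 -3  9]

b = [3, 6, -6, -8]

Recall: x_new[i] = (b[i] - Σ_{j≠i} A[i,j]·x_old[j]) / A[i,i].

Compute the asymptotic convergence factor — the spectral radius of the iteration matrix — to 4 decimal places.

Diagonal D = diag(20, 12, 8, 9); L, U strict lower/upper.
T_J = -D⁻¹(L+U): T[2,1] = -(4)/(8) = -0.5000; T[2,2] = 0.
  T[0,:] = [+0.0000, -0.3000, +0.3000, +0.2500]
  T[1,:] = [-0.2500, +0.0000, +0.1667, -0.4167]
  T[2,:] = [+0.2500, -0.5000, +0.0000, +0.5000]
  T[3,:] = [+0.3333, -0.2222, +0.3333, +0.0000]
|eigenvalues of T|: 0.8315, 0.3857, 0.3857, 0.2171.
ρ(T) = max|λ| = 0.8315; 0.8315 < 1 ⇒ converges.

0.8315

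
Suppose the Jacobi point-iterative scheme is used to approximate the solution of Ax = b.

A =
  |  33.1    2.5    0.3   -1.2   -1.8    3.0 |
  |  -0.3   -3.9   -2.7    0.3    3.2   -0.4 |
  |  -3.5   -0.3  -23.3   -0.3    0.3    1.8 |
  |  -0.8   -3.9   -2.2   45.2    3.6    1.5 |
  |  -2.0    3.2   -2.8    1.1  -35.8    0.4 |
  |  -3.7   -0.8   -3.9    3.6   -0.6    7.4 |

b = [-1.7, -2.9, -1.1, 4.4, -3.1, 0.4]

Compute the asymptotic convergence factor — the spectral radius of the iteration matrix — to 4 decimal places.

0.3028

Let D = diag(33.1, -3.9, -23.3, 45.2, -35.8, 7.4); L, U the strict triangles.
T_J = -D⁻¹(L+U): T[0,2] = -(0.3)/(33.1) = -0.0091; T[0,0] = 0.
  T[0,:] = [+0.0000  -0.0755  -0.0091  +0.0363  +0.0544  -0.0906]
  T[1,:] = [-0.0769  +0.0000  -0.6923  +0.0769  +0.8205  -0.1026]
  T[2,:] = [-0.1502  -0.0129  +0.0000  -0.0129  +0.0129  +0.0773]
  T[3,:] = [+0.0177  +0.0863  +0.0487  +0.0000  -0.0796  -0.0332]
  T[4,:] = [-0.0559  +0.0894  -0.0782  +0.0307  +0.0000  +0.0112]
  T[5,:] = [+0.5000  +0.1081  +0.5270  -0.4865  +0.0811  +0.0000]
|eigenvalues of T|: 0.3028, 0.2206, 0.1608, 0.1504, 0.1504, 0.0037.
ρ(T) = max|λ| = 0.3028; 0.3028 < 1 ⇒ converges.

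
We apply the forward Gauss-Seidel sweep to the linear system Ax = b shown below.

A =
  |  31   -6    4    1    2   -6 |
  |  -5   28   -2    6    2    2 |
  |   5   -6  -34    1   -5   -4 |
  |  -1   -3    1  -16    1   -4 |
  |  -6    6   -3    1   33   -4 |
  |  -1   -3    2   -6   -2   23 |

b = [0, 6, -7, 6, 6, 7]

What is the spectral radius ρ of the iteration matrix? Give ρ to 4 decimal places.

0.1504

Split A = D + L + U, D = diag(31, 28, -34, -16, 33, 23).
T_GS = -(D+L)⁻¹U: row 0 first, T[0,4] = -(2)/(31) = -0.0645; later rows by forward substitution.
  T[0,:] = [+0.0000 +0.1935 -0.1290 -0.0323 -0.0645 +0.1935]
  T[1,:] = [+0.0000 +0.0346 +0.0484 -0.2200 -0.0829 -0.0369]
  T[2,:] = [+0.0000 +0.0224 -0.0275 +0.0635 -0.1419 -0.0827]
  T[3,:] = [+0.0000 -0.0172 -0.0027 +0.0472 +0.0732 -0.2604]
  T[4,:] = [+0.0000 +0.0315 -0.0347 +0.0385 -0.0118 +0.1635]
  T[5,:] = [+0.0000 +0.0092 -0.0006 -0.0200 +0.0168 -0.0429]
|eigenvalues of T|: 0.1504, 0.1003, 0.1003, 0.0437, 0.0020, 0.0000.
ρ = 0.1504; 0.1504 < 1, so it converges for any x₀.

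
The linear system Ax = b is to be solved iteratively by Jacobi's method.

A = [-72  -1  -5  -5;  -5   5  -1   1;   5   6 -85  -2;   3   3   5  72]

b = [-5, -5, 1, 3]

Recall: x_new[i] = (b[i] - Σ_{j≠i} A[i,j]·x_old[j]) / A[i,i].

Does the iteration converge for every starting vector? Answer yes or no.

yes

Write A = D+L+U with D = diag(-72, 5, -85, 72).
T_J = -D⁻¹(L+U): T[2,3] = -(-2)/(-85) = -0.0235; T[2,2] = 0.
  T[0,:] = [+0.0000 -0.0139 -0.0694 -0.0694]
  T[1,:] = [+1.0000 +0.0000 +0.2000 -0.2000]
  T[2,:] = [+0.0588 +0.0706 +0.0000 -0.0235]
  T[3,:] = [-0.0417 -0.0417 -0.0694 +0.0000]
|roots of det(T-λI)|: 0.1589, 0.1323, 0.1128, 0.1128.
ρ(T) = max|λ| = 0.1589; 0.1589 < 1: convergent.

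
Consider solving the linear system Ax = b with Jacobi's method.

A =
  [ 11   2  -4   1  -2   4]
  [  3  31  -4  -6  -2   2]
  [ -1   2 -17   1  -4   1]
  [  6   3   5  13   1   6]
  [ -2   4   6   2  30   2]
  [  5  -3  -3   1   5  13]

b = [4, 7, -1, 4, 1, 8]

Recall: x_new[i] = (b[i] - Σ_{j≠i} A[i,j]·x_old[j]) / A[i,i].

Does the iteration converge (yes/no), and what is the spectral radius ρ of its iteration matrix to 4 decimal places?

Write A = D+L+U with D = diag(11, 31, -17, 13, 30, 13).
Jacobi: T = -D⁻¹(L+U), T[3,5] = -(6)/(13) = -0.4615; T[3,3] = 0.
  T[0,:] = [+0.0000, -0.1818, +0.3636, -0.0909, +0.1818, -0.3636]
  T[1,:] = [-0.0968, +0.0000, +0.1290, +0.1935, +0.0645, -0.0645]
  T[2,:] = [-0.0588, +0.1176, +0.0000, +0.0588, -0.2353, +0.0588]
  T[3,:] = [-0.4615, -0.2308, -0.3846, +0.0000, -0.0769, -0.4615]
  T[4,:] = [+0.0667, -0.1333, -0.2000, -0.0667, +0.0000, -0.0667]
  T[5,:] = [-0.3846, +0.2308, +0.2308, -0.0769, -0.3846, +0.0000]
|roots of det(T-λI)|: 0.5450, 0.3645, 0.3178, 0.3178, 0.2154, 0.0573.
ρ = 0.5450; 0.5450 < 1, so it converges for any x₀.

yes, ρ = 0.5450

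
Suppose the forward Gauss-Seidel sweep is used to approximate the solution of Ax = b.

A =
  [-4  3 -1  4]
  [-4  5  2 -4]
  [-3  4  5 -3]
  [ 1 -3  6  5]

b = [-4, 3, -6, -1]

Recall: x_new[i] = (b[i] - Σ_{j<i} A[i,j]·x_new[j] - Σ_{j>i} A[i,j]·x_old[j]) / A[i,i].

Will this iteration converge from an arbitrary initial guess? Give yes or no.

Let D = diag(-4, 5, 5, 5); L, U the strict triangles.
Gauss-Seidel: T = -(D+L)⁻¹U, row 0 first, T[0,1] = -(3)/(-4) = +0.7500; later rows by forward substitution.
  T[0,:] = [+0.0000  +0.7500  -0.2500  +1.0000]
  T[1,:] = [+0.0000  +0.6000  -0.6000  +1.6000]
  T[2,:] = [+0.0000  -0.0300  +0.3300  -0.0800]
  T[3,:] = [+0.0000  +0.2460  -0.7060  +0.8560]
moduli |λ_i(T)| = 1.4375, 0.2472, 0.1013, 0.0000.
spectral radius ρ = 1.4375; 1.4375 > 1 ⇒ diverges.

no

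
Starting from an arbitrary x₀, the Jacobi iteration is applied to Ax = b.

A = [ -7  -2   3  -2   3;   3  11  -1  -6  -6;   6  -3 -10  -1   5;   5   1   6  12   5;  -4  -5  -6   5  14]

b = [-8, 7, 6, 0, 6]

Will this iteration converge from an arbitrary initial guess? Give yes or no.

A = D + L + U where D = diag(-7, 11, -10, 12, 14).
Jacobi: T = -D⁻¹(L+U), T[1,3] = -(-6)/(11) = +0.5455; T[1,1] = 0.
  T[0,:] = [+0.0000 -0.2857 +0.4286 -0.2857 +0.4286]
  T[1,:] = [-0.2727 +0.0000 +0.0909 +0.5455 +0.5455]
  T[2,:] = [+0.6000 -0.3000 +0.0000 -0.1000 +0.5000]
  T[3,:] = [-0.4167 -0.0833 -0.5000 +0.0000 -0.4167]
  T[4,:] = [+0.2857 +0.3571 +0.4286 -0.3571 +0.0000]
moduli |λ_i(T)| = 1.1836, 0.6299, 0.4348, 0.4348, 0.2935.
spectral radius ρ = 1.1836; 1.1836 > 1, so it fails to converge.

no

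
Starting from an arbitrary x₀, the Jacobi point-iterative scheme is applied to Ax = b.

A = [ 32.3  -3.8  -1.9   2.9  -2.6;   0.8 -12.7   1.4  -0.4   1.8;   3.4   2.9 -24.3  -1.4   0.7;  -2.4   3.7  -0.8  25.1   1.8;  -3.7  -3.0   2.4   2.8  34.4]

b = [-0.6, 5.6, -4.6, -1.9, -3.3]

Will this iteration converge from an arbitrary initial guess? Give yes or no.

Diagonal D = diag(32.3, -12.7, -24.3, 25.1, 34.4); L, U strict lower/upper.
T_J = -D⁻¹(L+U): T[0,4] = -(-2.6)/(32.3) = +0.0805; T[0,0] = 0.
  T[0,:] = [+0.0000, +0.1176, +0.0588, -0.0898, +0.0805]
  T[1,:] = [+0.0630, +0.0000, +0.1102, -0.0315, +0.1417]
  T[2,:] = [+0.1399, +0.1193, +0.0000, -0.0576, +0.0288]
  T[3,:] = [+0.0956, -0.1474, +0.0319, +0.0000, -0.0717]
  T[4,:] = [+0.1076, +0.0872, -0.0698, -0.0814, +0.0000]
|eigenvalues of T|: 0.2581, 0.1521, 0.1106, 0.1106, 0.0584.
spectral radius ρ = 0.2581; 0.2581 < 1: convergent.

yes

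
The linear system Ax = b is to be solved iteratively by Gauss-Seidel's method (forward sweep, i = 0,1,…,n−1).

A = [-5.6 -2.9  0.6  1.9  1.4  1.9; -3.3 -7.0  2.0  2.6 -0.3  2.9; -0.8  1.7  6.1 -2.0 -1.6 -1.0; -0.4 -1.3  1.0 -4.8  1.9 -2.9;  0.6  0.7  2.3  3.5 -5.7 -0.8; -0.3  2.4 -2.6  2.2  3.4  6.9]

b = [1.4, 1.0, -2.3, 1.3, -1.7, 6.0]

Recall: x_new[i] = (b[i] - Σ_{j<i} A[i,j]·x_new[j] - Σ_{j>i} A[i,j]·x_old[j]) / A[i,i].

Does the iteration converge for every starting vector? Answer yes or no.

Diagonal D = diag(-5.6, -7, 6.1, -4.8, -5.7, 6.9); L, U strict lower/upper.
Gauss-Seidel: T = -(D+L)⁻¹U, row 0 first, T[0,3] = -(1.9)/(-5.6) = +0.3393; later rows by forward substitution.
  T[0,:] = [+0.0000, -0.5179, +0.1071, +0.3393, +0.2500, +0.3393]
  T[1,:] = [+0.0000, +0.2441, +0.2352, +0.2115, -0.1607, +0.2543]
  T[2,:] = [+0.0000, -0.1360, -0.0515, +0.3134, +0.3399, +0.1376]
  T[3,:] = [+0.0000, -0.0513, -0.0834, -0.0203, +0.4893, -0.6727]
  T[4,:] = [+0.0000, -0.1109, -0.0318, +0.1757, +0.4442, -0.4309]
  T[5,:] = [+0.0000, -0.0877, -0.0543, -0.0208, -0.1801, +0.4049]
|λ(T)| sorted: 0.8291, 0.2879, 0.2879, 0.0413, 0.0413, 0.0000.
spectral radius ρ = 0.8291; 0.8291 < 1 ⇒ converges.

yes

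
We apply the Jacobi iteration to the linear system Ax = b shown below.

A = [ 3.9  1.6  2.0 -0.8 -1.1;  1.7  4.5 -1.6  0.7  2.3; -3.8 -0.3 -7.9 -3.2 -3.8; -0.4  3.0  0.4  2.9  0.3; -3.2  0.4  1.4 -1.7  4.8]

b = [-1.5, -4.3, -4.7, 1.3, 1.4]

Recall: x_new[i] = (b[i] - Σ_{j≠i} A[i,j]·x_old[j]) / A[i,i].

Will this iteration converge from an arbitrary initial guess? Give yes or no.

no

Split A = D + L + U, D = diag(3.9, 4.5, -7.9, 2.9, 4.8).
T_J = -D⁻¹(L+U): T[3,1] = -(3)/(2.9) = -1.0345; T[3,3] = 0.
  T[0,:] = [+0.0000  -0.4103  -0.5128  +0.2051  +0.2821]
  T[1,:] = [-0.3778  +0.0000  +0.3556  -0.1556  -0.5111]
  T[2,:] = [-0.4810  -0.0380  +0.0000  -0.4051  -0.4810]
  T[3,:] = [+0.1379  -1.0345  -0.1379  +0.0000  -0.1034]
  T[4,:] = [+0.6667  -0.0833  -0.2917  +0.3542  +0.0000]
|λ(T)| sorted: 1.3549, 0.5099, 0.5099, 0.4058, 0.4058.
ρ = 1.3549; 1.3549 > 1: divergent.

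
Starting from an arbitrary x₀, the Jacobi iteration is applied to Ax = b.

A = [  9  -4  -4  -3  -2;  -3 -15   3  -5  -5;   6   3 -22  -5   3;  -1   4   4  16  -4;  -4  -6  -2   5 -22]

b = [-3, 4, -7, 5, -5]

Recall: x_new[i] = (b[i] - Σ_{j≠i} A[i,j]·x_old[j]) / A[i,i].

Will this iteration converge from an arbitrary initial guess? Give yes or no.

Split A = D + L + U, D = diag(9, -15, -22, 16, -22).
T_J = -D⁻¹(L+U): T[2,3] = -(-5)/(-22) = -0.2273; T[2,2] = 0.
  T[0,:] = [+0.0000  +0.4444  +0.4444  +0.3333  +0.2222]
  T[1,:] = [-0.2000  +0.0000  +0.2000  -0.3333  -0.3333]
  T[2,:] = [+0.2727  +0.1364  +0.0000  -0.2273  +0.1364]
  T[3,:] = [+0.0625  -0.2500  -0.2500  +0.0000  +0.2500]
  T[4,:] = [-0.1818  -0.2727  -0.0909  +0.2273  +0.0000]
|roots of det(T-λI)|: 0.6344, 0.4468, 0.2106, 0.2106, 0.1298.
ρ = 0.6344; 0.6344 < 1 ⇒ converges.

yes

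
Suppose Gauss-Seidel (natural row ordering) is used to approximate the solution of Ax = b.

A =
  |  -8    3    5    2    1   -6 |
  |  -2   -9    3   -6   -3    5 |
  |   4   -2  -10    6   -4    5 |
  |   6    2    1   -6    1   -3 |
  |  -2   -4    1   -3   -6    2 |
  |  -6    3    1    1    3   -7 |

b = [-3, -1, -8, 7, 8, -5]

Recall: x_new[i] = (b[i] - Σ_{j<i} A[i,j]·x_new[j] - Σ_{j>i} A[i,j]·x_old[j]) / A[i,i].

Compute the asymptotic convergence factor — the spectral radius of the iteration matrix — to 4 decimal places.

Diagonal D = diag(-8, -9, -10, -6, -6, -7); L, U strict lower/upper.
T_GS = -(D+L)⁻¹U: row 0 first, T[0,1] = -(3)/(-8) = +0.3750; later rows by forward substitution.
  T[0,:] = [+0.0000 +0.3750 +0.6250 +0.2500 +0.1250 -0.7500]
  T[1,:] = [+0.0000 -0.0833 +0.1944 -0.7222 -0.3611 +0.7222]
  T[2,:] = [+0.0000 +0.1667 +0.2111 +0.8444 -0.2778 +0.0556]
  T[3,:] = [+0.0000 +0.3750 +0.7250 +0.1500 +0.1250 -1.0000]
  T[4,:] = [+0.0000 -0.2292 -0.6653 +0.4639 +0.0903 +0.6111]
  T[5,:] = [+0.0000 -0.3780 -0.6038 -0.1829 -0.2450 +1.0794]
eigenvalue magnitudes: 1.2740, 0.5017, 0.4757, 0.1084, 0.1084, 0.0000.
spectral radius ρ = 1.2740; 1.2740 > 1 ⇒ diverges.

1.2740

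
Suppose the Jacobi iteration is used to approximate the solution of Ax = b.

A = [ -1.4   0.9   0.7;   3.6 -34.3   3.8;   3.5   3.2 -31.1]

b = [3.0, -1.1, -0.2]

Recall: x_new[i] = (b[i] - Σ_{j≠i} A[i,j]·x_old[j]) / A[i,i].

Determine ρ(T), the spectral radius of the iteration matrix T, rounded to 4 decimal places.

A = D + L + U where D = diag(-1.4, -34.3, -31.1).
T_J = -D⁻¹(L+U): T[1,0] = -(3.6)/(-34.3) = +0.1050; T[1,1] = 0.
  T[0,:] = [+0.0000 +0.6429 +0.5000]
  T[1,:] = [+0.1050 +0.0000 +0.1108]
  T[2,:] = [+0.1125 +0.1029 +0.0000]
|roots of det(T-λI)|: 0.4097, 0.3009, 0.1088.
ρ = 0.4097; 0.4097 < 1 ⇒ converges.

0.4097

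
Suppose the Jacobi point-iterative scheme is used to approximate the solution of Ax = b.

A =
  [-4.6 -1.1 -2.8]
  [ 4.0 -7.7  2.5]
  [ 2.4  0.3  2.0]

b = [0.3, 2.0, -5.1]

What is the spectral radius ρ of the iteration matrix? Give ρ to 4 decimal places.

Let D = diag(-4.6, -7.7, 2); L, U the strict triangles.
Jacobi T = -D⁻¹(L+U): T[0,1] = -(-1.1)/(-4.6) = -0.2391; T[0,0] = 0.
  T[0,:] = [+0.0000 -0.2391 -0.6087]
  T[1,:] = [+0.5195 +0.0000 +0.3247]
  T[2,:] = [-1.2000 -0.1500 +0.0000]
|λ(T)| sorted: 0.8502, 0.5490, 0.3012.
ρ(T) = max|λ| = 0.8502; 0.8502 < 1, so it converges for any x₀.

0.8502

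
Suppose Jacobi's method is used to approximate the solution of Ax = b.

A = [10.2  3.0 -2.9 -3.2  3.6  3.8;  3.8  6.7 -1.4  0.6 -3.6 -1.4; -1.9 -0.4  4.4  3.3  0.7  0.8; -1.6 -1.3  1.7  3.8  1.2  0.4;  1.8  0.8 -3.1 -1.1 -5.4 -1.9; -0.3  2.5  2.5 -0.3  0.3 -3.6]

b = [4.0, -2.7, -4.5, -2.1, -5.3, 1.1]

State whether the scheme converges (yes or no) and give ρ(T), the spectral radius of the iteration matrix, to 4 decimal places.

Let D = diag(10.2, 6.7, 4.4, 3.8, -5.4, -3.6); L, U the strict triangles.
Jacobi T = -D⁻¹(L+U): T[5,1] = -(2.5)/(-3.6) = +0.6944; T[5,5] = 0.
  T[0,:] = [+0.0000, -0.2941, +0.2843, +0.3137, -0.3529, -0.3725]
  T[1,:] = [-0.5672, +0.0000, +0.2090, -0.0896, +0.5373, +0.2090]
  T[2,:] = [+0.4318, +0.0909, +0.0000, -0.7500, -0.1591, -0.1818]
  T[3,:] = [+0.4211, +0.3421, -0.4474, +0.0000, -0.3158, -0.1053]
  T[4,:] = [+0.3333, +0.1481, -0.5741, -0.2037, +0.0000, -0.3519]
  T[5,:] = [-0.0833, +0.6944, +0.6944, -0.0833, +0.0833, +0.0000]
moduli |λ_i(T)| = 1.1465, 0.6475, 0.5877, 0.5877, 0.2934, 0.2934.
spectral radius ρ = 1.1465; 1.1465 > 1 ⇒ diverges.

no, ρ = 1.1465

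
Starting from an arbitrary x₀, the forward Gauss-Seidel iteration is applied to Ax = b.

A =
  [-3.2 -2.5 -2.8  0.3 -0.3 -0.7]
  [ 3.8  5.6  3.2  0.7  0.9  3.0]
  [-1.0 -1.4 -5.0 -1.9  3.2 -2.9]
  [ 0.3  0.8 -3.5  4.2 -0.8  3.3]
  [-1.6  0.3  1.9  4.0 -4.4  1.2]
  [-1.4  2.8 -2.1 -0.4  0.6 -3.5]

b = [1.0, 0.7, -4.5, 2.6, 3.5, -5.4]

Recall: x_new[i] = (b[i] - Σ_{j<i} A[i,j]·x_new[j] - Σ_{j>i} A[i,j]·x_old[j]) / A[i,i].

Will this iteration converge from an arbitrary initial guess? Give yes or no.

no

Diagonal D = diag(-3.2, 5.6, -5, 4.2, -4.4, -3.5); L, U strict lower/upper.
GS T = -(D+L)⁻¹U: row 0 first, T[0,1] = -(-2.5)/(-3.2) = -0.7813; later rows by forward substitution.
  T[0,:] = [+0.0000 -0.7813 -0.8750 +0.0938 -0.0937 -0.2187]
  T[1,:] = [+0.0000 +0.5301 +0.0223 -0.1886 -0.0971 -0.3873]
  T[2,:] = [+0.0000 +0.0078 +0.1688 -0.3459 +0.6859 -0.4278]
  T[3,:] = [+0.0000 -0.0387 +0.1989 -0.2591 +0.7873 -1.0528]
  T[4,:] = [+0.0000 +0.2885 +0.5734 -0.4318 +1.0394 -0.8160]
  T[5,:] = [+0.0000 +0.7858 +0.3422 -0.0253 -0.3635 +0.0148]
moduli |λ_i(T)| = 1.1656, 0.4577, 0.4577, 0.4171, 0.0346, 0.0000.
ρ(T) = max|λ| = 1.1656; 1.1656 > 1: divergent.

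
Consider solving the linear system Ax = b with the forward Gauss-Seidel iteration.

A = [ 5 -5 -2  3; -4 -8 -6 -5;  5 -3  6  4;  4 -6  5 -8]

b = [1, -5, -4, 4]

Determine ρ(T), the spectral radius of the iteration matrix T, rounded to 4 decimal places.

1.5169

Split A = D + L + U, D = diag(5, -8, 6, -8).
T_GS = -(D+L)⁻¹U: row 0 first, T[0,2] = -(-2)/(5) = +0.4000; later rows by forward substitution.
  T[0,:] = [+0.0000  +1.0000  +0.4000  -0.6000]
  T[1,:] = [+0.0000  -0.5000  -0.9500  -0.3250]
  T[2,:] = [+0.0000  -1.0833  -0.8083  -0.3292]
  T[3,:] = [+0.0000  +0.1979  +0.4073  -0.2620]
|roots of det(T-λI)|: 1.5169, 0.4335, 0.3802, 0.0000.
ρ(T) = max|λ| = 1.5169; 1.5169 > 1 ⇒ diverges.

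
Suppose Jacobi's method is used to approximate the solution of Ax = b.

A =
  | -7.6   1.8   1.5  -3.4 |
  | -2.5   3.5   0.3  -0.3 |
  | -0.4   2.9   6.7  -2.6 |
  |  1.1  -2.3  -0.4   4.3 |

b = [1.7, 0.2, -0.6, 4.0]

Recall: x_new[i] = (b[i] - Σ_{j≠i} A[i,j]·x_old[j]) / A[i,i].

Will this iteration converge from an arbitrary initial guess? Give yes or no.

A = D + L + U where D = diag(-7.6, 3.5, 6.7, 4.3).
T_J = -D⁻¹(L+U): T[0,3] = -(-3.4)/(-7.6) = -0.4474; T[0,0] = 0.
  T[0,:] = [+0.0000 +0.2368 +0.1974 -0.4474]
  T[1,:] = [+0.7143 +0.0000 -0.0857 +0.0857]
  T[2,:] = [+0.0597 -0.4328 +0.0000 +0.3881]
  T[3,:] = [-0.2558 +0.5349 +0.0930 +0.0000]
moduli |λ_i(T)| = 0.8832, 0.4953, 0.4953, 0.1683.
ρ = 0.8832; 0.8832 < 1, so it converges for any x₀.

yes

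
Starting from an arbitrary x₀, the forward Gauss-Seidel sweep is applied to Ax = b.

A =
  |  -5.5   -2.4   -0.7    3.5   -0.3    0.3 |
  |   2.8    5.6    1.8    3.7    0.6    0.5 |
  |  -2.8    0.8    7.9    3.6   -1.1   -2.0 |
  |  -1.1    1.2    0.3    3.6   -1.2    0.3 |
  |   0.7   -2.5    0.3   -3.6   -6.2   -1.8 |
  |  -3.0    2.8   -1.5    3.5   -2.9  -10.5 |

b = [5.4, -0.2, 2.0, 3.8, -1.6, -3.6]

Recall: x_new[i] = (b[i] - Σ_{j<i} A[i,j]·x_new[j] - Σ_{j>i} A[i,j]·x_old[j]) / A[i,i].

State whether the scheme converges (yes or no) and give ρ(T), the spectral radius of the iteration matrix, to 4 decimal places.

Split A = D + L + U, D = diag(-5.5, 5.6, 7.9, 3.6, -6.2, -10.5).
T_GS = -(D+L)⁻¹U: row 0 first, T[0,2] = -(-0.7)/(-5.5) = -0.1273; later rows by forward substitution.
  T[0,:] = [+0.0000 -0.4364 -0.1273 +0.6364 -0.0545 +0.0545]
  T[1,:] = [+0.0000 +0.2182 -0.2578 -0.9789 -0.0799 -0.1166]
  T[2,:] = [+0.0000 -0.1768 -0.0190 -0.1310 +0.1280 +0.2843]
  T[3,:] = [+0.0000 -0.1913 +0.0486 +0.5317 +0.3326 -0.0515]
  T[4,:] = [+0.0000 -0.0347 +0.0604 +0.1515 -0.1609 -0.1935]
  T[5,:] = [+0.0000 +0.1539 -0.0301 -0.2888 +0.1313 -0.0510]
|eigenvalues of T|: 0.9099, 0.3069, 0.2379, 0.2379, 0.1118, 0.0000.
ρ = 0.9099; 0.9099 < 1, so it converges for any x₀.

yes, ρ = 0.9099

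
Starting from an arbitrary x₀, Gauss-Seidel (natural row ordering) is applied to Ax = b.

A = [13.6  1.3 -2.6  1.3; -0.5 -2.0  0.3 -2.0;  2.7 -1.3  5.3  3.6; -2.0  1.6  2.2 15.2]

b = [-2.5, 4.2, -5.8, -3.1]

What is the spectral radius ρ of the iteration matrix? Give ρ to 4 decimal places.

Let D = diag(13.6, -2, 5.3, 15.2); L, U the strict triangles.
Gauss-Seidel: T = -(D+L)⁻¹U, row 0 first, T[0,1] = -(1.3)/(13.6) = -0.0956; later rows by forward substitution.
  T[0,:] = [+0.0000 -0.0956 +0.1912 -0.0956]
  T[1,:] = [+0.0000 +0.0239 +0.1022 -0.9761]
  T[2,:] = [+0.0000 +0.0546 -0.0723 -0.8700]
  T[3,:] = [+0.0000 -0.0230 +0.0249 +0.2161]
|roots of det(T-λI)|: 0.2586, 0.0704, 0.0704, 0.0000.
spectral radius ρ = 0.2586; 0.2586 < 1 ⇒ converges.

0.2586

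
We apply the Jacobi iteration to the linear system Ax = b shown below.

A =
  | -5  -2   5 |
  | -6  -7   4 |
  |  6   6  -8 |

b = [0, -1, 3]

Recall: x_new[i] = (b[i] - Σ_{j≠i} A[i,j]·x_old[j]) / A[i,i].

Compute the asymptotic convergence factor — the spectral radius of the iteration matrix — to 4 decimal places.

Write A = D+L+U with D = diag(-5, -7, -8).
Jacobi T = -D⁻¹(L+U): T[2,1] = -(6)/(-8) = +0.7500; T[2,2] = 0.
  T[0,:] = [+0.0000, -0.4000, +1.0000]
  T[1,:] = [-0.8571, +0.0000, +0.5714]
  T[2,:] = [+0.7500, +0.7500, +0.0000]
eigenvalue magnitudes: 1.4441, 0.7509, 0.7509.
ρ(T) = max|λ| = 1.4441; 1.4441 > 1: divergent.

1.4441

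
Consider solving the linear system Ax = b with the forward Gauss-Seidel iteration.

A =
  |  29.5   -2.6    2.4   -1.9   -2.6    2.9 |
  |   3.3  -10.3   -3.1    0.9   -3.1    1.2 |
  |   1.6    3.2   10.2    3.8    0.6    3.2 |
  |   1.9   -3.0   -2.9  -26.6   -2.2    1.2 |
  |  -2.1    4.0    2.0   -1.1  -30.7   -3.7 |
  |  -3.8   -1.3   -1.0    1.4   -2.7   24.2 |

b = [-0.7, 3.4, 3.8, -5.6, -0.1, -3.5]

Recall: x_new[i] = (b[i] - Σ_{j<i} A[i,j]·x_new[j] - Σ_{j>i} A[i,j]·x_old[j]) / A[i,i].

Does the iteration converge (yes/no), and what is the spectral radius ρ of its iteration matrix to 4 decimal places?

yes, ρ = 0.2286

Write A = D+L+U with D = diag(29.5, -10.3, 10.2, -26.6, -30.7, 24.2).
T_GS = -(D+L)⁻¹U: row 0 first, T[0,2] = -(2.4)/(29.5) = -0.0814; later rows by forward substitution.
  T[0,:] = [+0.0000, +0.0881, -0.0814, +0.0644, +0.0881, -0.0983]
  T[1,:] = [+0.0000, +0.0282, -0.3270, +0.1080, -0.2727, +0.0850]
  T[2,:] = [+0.0000, -0.0227, +0.1154, -0.4165, +0.0129, -0.3250]
  T[3,:] = [+0.0000, +0.0056, +0.0185, +0.0378, -0.0471, +0.0639]
  T[4,:] = [+0.0000, -0.0040, -0.0302, -0.0188, -0.0390, -0.1262]
  T[5,:] = [+0.0000, +0.0136, -0.0300, -0.0056, -0.0019, -0.0421]
|eigenvalues of T|: 0.2286, 0.0958, 0.0958, 0.0858, 0.0858, 0.0000.
spectral radius ρ = 0.2286; 0.2286 < 1, so it converges for any x₀.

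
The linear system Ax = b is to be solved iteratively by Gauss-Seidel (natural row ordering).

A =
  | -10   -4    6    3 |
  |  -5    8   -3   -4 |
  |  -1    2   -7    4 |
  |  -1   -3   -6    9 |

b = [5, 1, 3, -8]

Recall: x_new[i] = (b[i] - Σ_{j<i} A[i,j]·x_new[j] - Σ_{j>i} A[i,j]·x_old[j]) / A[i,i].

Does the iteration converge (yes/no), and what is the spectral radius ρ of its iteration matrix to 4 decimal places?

yes, ρ = 0.9420

Split A = D + L + U, D = diag(-10, 8, -7, 9).
T_GS = -(D+L)⁻¹U: row 0 first, T[0,3] = -(3)/(-10) = +0.3000; later rows by forward substitution.
  T[0,:] = [+0.0000  -0.4000  +0.6000  +0.3000]
  T[1,:] = [+0.0000  -0.2500  +0.7500  +0.6875]
  T[2,:] = [+0.0000  -0.0143  +0.1286  +0.7250]
  T[3,:] = [+0.0000  -0.1373  +0.4024  +0.7458]
|λ(T)| sorted: 0.9420, 0.3468, 0.0292, 0.0000.
ρ = 0.9420; 0.9420 < 1: convergent.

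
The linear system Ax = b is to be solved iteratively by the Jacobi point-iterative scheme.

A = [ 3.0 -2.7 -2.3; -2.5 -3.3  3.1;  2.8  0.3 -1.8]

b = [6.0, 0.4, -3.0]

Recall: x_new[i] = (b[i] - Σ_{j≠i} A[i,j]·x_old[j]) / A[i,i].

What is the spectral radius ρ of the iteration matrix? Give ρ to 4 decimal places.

1.2742

A = D + L + U where D = diag(3, -3.3, -1.8).
Jacobi: T = -D⁻¹(L+U), T[1,0] = -(-2.5)/(-3.3) = -0.7576; T[1,1] = 0.
  T[0,:] = [+0.0000 +0.9000 +0.7667]
  T[1,:] = [-0.7576 +0.0000 +0.9394]
  T[2,:] = [+1.5556 +0.1667 +0.0000]
|λ(T)| sorted: 1.2742, 0.9778, 0.9778.
ρ = 1.2742; 1.2742 > 1 ⇒ diverges.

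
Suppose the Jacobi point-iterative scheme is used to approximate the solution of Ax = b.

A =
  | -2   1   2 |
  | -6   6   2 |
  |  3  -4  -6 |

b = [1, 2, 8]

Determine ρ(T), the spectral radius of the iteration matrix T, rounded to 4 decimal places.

1.3356

Split A = D + L + U, D = diag(-2, 6, -6).
Jacobi: T = -D⁻¹(L+U), T[2,1] = -(-4)/(-6) = -0.6667; T[2,2] = 0.
  T[0,:] = [+0.0000 +0.5000 +1.0000]
  T[1,:] = [+1.0000 +0.0000 -0.3333]
  T[2,:] = [+0.5000 -0.6667 +0.0000]
moduli |λ_i(T)| = 1.3356, 0.7494, 0.7494.
ρ(T) = max|λ| = 1.3356; 1.3356 > 1, so it fails to converge.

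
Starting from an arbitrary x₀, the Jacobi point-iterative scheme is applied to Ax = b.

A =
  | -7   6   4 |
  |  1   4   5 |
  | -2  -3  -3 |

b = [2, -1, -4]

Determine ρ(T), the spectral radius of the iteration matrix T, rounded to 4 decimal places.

Split A = D + L + U, D = diag(-7, 4, -3).
T_J = -D⁻¹(L+U): T[0,1] = -(6)/(-7) = +0.8571; T[0,0] = 0.
  T[0,:] = [+0.0000, +0.8571, +0.5714]
  T[1,:] = [-0.2500, +0.0000, -1.2500]
  T[2,:] = [-0.6667, -1.0000, +0.0000]
eigenvalue magnitudes: 1.1762, 0.8537, 0.8537.
ρ = 1.1762; 1.1762 > 1, so it fails to converge.

1.1762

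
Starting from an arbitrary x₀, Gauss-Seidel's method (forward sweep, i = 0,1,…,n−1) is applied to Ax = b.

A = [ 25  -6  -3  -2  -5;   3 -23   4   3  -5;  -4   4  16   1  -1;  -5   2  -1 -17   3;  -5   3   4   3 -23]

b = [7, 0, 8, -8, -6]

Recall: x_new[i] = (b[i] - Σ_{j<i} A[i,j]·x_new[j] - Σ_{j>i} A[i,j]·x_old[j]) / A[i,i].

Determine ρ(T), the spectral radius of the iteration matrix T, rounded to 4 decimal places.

0.1518

A = D + L + U where D = diag(25, -23, 16, -17, -23).
GS T = -(D+L)⁻¹U: row 0 first, T[0,4] = -(-5)/(25) = +0.2000; later rows by forward substitution.
  T[0,:] = [+0.0000, +0.2400, +0.1200, +0.0800, +0.2000]
  T[1,:] = [+0.0000, +0.0313, +0.1896, +0.1409, -0.1913]
  T[2,:] = [+0.0000, +0.0522, -0.0174, -0.0777, +0.1603]
  T[3,:] = [+0.0000, -0.0700, -0.0120, -0.0024, +0.0857]
  T[4,:] = [+0.0000, -0.0481, -0.0059, -0.0128, -0.0294]
|λ(T)| sorted: 0.1518, 0.0899, 0.0856, 0.0856, 0.0000.
ρ(T) = max|λ| = 0.1518; 0.1518 < 1, so it converges for any x₀.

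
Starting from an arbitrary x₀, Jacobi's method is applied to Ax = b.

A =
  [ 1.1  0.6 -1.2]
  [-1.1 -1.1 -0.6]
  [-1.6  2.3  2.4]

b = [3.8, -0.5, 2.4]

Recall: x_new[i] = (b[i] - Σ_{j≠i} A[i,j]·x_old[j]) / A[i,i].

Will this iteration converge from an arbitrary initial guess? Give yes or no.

A = D + L + U where D = diag(1.1, -1.1, 2.4).
Jacobi T = -D⁻¹(L+U): T[1,0] = -(-1.1)/(-1.1) = -1.0000; T[1,1] = 0.
  T[0,:] = [+0.0000 -0.5455 +1.0909]
  T[1,:] = [-1.0000 +0.0000 -0.5455]
  T[2,:] = [+0.6667 -0.9583 +0.0000]
moduli |λ_i(T)| = 1.6035, 0.8807, 0.8807.
ρ = 1.6035; 1.6035 > 1, so it fails to converge.

no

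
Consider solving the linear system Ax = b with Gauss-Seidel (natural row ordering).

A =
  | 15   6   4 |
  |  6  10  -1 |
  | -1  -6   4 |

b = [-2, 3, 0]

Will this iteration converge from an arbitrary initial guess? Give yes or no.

Split A = D + L + U, D = diag(15, 10, 4).
T_GS = -(D+L)⁻¹U: row 0 first, T[0,1] = -(6)/(15) = -0.4000; later rows by forward substitution.
  T[0,:] = [+0.0000 -0.4000 -0.2667]
  T[1,:] = [+0.0000 +0.2400 +0.2600]
  T[2,:] = [+0.0000 +0.2600 +0.3233]
eigenvalue magnitudes: 0.5450, 0.0183, 0.0000.
ρ = 0.5450; 0.5450 < 1: convergent.

yes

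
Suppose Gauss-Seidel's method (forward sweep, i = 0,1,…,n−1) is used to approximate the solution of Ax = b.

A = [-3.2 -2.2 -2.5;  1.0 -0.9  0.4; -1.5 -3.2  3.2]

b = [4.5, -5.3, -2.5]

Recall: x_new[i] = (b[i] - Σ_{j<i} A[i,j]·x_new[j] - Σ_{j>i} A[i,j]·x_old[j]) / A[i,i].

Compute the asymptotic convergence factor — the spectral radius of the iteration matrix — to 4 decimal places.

Let D = diag(-3.2, -0.9, 3.2); L, U the strict triangles.
Gauss-Seidel: T = -(D+L)⁻¹U, row 0 first, T[0,1] = -(-2.2)/(-3.2) = -0.6875; later rows by forward substitution.
  T[0,:] = [+0.0000 -0.6875 -0.7812]
  T[1,:] = [+0.0000 -0.7639 -0.4236]
  T[2,:] = [+0.0000 -1.0862 -0.7898]
|roots of det(T-λI)|: 1.4553, 0.0984, 0.0000.
ρ(T) = max|λ| = 1.4553; 1.4553 > 1 ⇒ diverges.

1.4553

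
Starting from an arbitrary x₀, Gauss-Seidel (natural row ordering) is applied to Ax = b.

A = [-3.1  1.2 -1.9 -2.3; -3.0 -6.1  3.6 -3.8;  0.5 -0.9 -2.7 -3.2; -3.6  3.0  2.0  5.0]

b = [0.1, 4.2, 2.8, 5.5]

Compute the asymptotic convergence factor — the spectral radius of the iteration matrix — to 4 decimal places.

1.3525

Let D = diag(-3.1, -6.1, -2.7, 5); L, U the strict triangles.
Gauss-Seidel: T = -(D+L)⁻¹U, row 0 first, T[0,3] = -(-2.3)/(-3.1) = -0.7419; later rows by forward substitution.
  T[0,:] = [+0.0000  +0.3871  -0.6129  -0.7419]
  T[1,:] = [+0.0000  -0.1904  +0.8916  -0.2581]
  T[2,:] = [+0.0000  +0.1351  -0.4107  -1.2366]
  T[3,:] = [+0.0000  +0.3389  -0.8120  +0.1153]
moduli |λ_i(T)| = 1.3525, 0.6424, 0.2244, 0.0000.
ρ(T) = max|λ| = 1.3525; 1.3525 > 1 ⇒ diverges.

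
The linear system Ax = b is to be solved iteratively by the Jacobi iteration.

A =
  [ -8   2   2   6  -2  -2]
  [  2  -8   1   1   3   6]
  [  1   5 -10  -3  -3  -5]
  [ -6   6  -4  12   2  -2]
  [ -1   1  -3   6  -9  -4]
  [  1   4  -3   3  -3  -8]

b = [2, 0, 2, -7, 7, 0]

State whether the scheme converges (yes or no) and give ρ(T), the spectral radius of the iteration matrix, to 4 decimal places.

no, ρ = 1.3688

Diagonal D = diag(-8, -8, -10, 12, -9, -8); L, U strict lower/upper.
Jacobi: T = -D⁻¹(L+U), T[5,3] = -(3)/(-8) = +0.3750; T[5,5] = 0.
  T[0,:] = [+0.0000  +0.2500  +0.2500  +0.7500  -0.2500  -0.2500]
  T[1,:] = [+0.2500  +0.0000  +0.1250  +0.1250  +0.3750  +0.7500]
  T[2,:] = [+0.1000  +0.5000  +0.0000  -0.3000  -0.3000  -0.5000]
  T[3,:] = [+0.5000  -0.5000  +0.3333  +0.0000  -0.1667  +0.1667]
  T[4,:] = [-0.1111  +0.1111  -0.3333  +0.6667  +0.0000  -0.4444]
  T[5,:] = [+0.1250  +0.5000  -0.3750  +0.3750  -0.3750  +0.0000]
moduli |λ_i(T)| = 1.3688, 0.7041, 0.7041, 0.6899, 0.4812, 0.3565.
ρ = 1.3688; 1.3688 > 1 ⇒ diverges.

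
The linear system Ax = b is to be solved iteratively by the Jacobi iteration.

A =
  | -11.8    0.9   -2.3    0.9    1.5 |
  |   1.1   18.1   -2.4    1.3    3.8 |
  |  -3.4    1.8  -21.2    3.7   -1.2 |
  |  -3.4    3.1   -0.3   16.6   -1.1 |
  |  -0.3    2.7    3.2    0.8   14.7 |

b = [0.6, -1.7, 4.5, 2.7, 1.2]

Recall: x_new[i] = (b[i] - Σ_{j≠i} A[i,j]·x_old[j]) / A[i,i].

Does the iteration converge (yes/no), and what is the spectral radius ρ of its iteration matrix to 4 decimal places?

yes, ρ = 0.2940

Split A = D + L + U, D = diag(-11.8, 18.1, -21.2, 16.6, 14.7).
Jacobi T = -D⁻¹(L+U): T[4,0] = -(-0.3)/(14.7) = +0.0204; T[4,4] = 0.
  T[0,:] = [+0.0000 +0.0763 -0.1949 +0.0763 +0.1271]
  T[1,:] = [-0.0608 +0.0000 +0.1326 -0.0718 -0.2099]
  T[2,:] = [-0.1604 +0.0849 +0.0000 +0.1745 -0.0566]
  T[3,:] = [+0.2048 -0.1867 +0.0181 +0.0000 +0.0663]
  T[4,:] = [+0.0204 -0.1837 -0.2177 -0.0544 +0.0000]
|λ(T)| sorted: 0.2940, 0.2491, 0.2491, 0.2277, 0.0491.
ρ = 0.2940; 0.2940 < 1 ⇒ converges.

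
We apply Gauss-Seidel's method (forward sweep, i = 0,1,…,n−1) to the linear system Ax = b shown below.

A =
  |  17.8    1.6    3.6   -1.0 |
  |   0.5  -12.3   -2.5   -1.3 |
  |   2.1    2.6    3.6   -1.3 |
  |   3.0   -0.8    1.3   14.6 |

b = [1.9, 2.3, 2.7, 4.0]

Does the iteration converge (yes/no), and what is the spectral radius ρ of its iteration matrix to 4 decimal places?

A = D + L + U where D = diag(17.8, -12.3, 3.6, 14.6).
T_GS = -(D+L)⁻¹U: row 0 first, T[0,3] = -(-1)/(17.8) = +0.0562; later rows by forward substitution.
  T[0,:] = [+0.0000 -0.0899 -0.2022 +0.0562]
  T[1,:] = [+0.0000 -0.0037 -0.2115 -0.1034]
  T[2,:] = [+0.0000 +0.0551 +0.2707 +0.4030]
  T[3,:] = [+0.0000 +0.0134 +0.0059 -0.0531]
moduli |λ_i(T)| = 0.2033, 0.0871, 0.0765, 0.0000.
spectral radius ρ = 0.2033; 0.2033 < 1 ⇒ converges.

yes, ρ = 0.2033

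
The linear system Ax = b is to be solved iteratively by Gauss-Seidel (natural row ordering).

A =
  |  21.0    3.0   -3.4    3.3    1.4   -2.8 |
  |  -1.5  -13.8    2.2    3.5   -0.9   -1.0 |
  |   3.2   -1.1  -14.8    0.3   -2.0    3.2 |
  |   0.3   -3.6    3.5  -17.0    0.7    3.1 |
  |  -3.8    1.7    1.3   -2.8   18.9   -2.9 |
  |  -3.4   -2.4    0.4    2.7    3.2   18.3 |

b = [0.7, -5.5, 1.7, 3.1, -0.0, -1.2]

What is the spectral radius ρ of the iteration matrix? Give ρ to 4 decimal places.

Diagonal D = diag(21, -13.8, -14.8, -17, 18.9, 18.3); L, U strict lower/upper.
T_GS = -(D+L)⁻¹U: row 0 first, T[0,1] = -(3)/(21) = -0.1429; later rows by forward substitution.
  T[0,:] = [+0.0000, -0.1429, +0.1619, -0.1571, -0.0667, +0.1333]
  T[1,:] = [+0.0000, +0.0155, +0.1418, +0.2707, -0.0580, -0.0870]
  T[2,:] = [+0.0000, -0.0320, +0.0245, -0.0338, -0.1452, +0.2515]
  T[3,:] = [+0.0000, -0.0124, -0.0221, -0.0671, +0.0224, +0.2549]
  T[4,:] = [+0.0000, -0.0298, +0.0148, -0.0636, +0.0051, +0.2085]
  T[5,:] = [+0.0000, -0.0168, +0.0488, +0.0281, -0.0210, -0.0662]
moduli |λ_i(T)| = 0.2120, 0.1185, 0.1185, 0.0402, 0.0045, 0.0000.
ρ = 0.2120; 0.2120 < 1 ⇒ converges.

0.2120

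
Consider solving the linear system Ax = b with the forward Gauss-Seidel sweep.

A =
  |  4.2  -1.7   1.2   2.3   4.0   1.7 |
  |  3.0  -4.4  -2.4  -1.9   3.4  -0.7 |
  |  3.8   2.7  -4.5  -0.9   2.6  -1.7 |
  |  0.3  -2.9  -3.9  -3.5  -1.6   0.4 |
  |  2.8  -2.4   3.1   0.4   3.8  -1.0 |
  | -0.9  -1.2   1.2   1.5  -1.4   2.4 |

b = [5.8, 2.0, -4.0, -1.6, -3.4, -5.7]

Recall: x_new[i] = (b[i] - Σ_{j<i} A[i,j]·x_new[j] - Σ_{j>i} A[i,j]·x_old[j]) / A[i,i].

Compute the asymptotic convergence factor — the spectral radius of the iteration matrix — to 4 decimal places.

1.2875

Let D = diag(4.2, -4.4, -4.5, -3.5, 3.8, 2.4); L, U the strict triangles.
GS T = -(D+L)⁻¹U: row 0 first, T[0,2] = -(1.2)/(4.2) = -0.2857; later rows by forward substitution.
  T[0,:] = [+0.0000 +0.4048 -0.2857 -0.5476 -0.9524 -0.4048]
  T[1,:] = [+0.0000 +0.2760 -0.7403 -0.8052 +0.1234 -0.4351]
  T[2,:] = [+0.0000 +0.5074 -0.6854 -1.1456 -0.1524 -0.9806]
  T[3,:] = [+0.0000 -0.7593 +1.3526 +1.8967 -0.4712 +1.5328]
  T[4,:] = [+0.0000 -0.4579 +0.1598 +0.6298 +0.9536 +0.9253]
  T[5,:] = [+0.0000 +0.2435 -0.8868 -0.8532 +0.6315 -0.2973]
|roots of det(T-λI)|: 1.2875, 0.4359, 0.4359, 0.1756, 0.0464, 0.0000.
spectral radius ρ = 1.2875; 1.2875 > 1: divergent.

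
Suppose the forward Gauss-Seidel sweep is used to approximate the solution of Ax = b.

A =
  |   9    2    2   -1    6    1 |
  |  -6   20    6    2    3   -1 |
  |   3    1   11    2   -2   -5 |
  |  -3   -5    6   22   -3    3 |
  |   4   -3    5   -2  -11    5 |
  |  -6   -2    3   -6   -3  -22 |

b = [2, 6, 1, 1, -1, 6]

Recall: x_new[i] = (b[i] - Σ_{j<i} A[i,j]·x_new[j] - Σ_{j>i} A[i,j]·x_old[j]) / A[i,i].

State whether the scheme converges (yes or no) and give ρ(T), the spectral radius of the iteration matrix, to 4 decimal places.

Let D = diag(9, 20, 11, 22, -11, -22); L, U the strict triangles.
GS T = -(D+L)⁻¹U: row 0 first, T[0,2] = -(2)/(9) = -0.2222; later rows by forward substitution.
  T[0,:] = [+0.0000, -0.2222, -0.2222, +0.1111, -0.6667, -0.1111]
  T[1,:] = [+0.0000, -0.0667, -0.3667, -0.0667, -0.3500, +0.0167]
  T[2,:] = [+0.0000, +0.0667, +0.0939, -0.2061, +0.3955, +0.4833]
  T[3,:] = [+0.0000, -0.0636, -0.1393, +0.0562, -0.1419, -0.2795]
  T[4,:] = [+0.0000, -0.0208, +0.0872, -0.0453, +0.0586, +0.6801]
  T[5,:] = [+0.0000, +0.0959, +0.1328, -0.0615, +0.2983, +0.0782]
|roots of det(T-λI)|: 0.6942, 0.4284, 0.1841, 0.1017, 0.0368, 0.0000.
ρ(T) = max|λ| = 0.6942; 0.6942 < 1, so it converges for any x₀.

yes, ρ = 0.6942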